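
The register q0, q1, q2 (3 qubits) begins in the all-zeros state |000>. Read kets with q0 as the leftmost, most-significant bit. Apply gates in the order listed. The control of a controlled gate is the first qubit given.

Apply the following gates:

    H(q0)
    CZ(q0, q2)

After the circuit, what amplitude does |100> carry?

The amplitude on |100> is sqrt(2)/2.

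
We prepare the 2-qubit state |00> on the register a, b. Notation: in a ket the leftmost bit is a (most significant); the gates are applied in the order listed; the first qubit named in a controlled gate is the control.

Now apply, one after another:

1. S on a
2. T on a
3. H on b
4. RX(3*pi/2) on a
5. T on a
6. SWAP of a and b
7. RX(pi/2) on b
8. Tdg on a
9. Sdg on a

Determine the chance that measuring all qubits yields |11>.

A full measurement returns |11> with probability 1/4 - sqrt(2)/8.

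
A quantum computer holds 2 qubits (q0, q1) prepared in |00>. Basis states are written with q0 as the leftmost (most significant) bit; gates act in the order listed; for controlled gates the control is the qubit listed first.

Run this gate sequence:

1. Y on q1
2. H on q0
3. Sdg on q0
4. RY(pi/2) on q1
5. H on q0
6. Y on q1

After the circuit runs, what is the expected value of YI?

In the final state, YI has expectation 1.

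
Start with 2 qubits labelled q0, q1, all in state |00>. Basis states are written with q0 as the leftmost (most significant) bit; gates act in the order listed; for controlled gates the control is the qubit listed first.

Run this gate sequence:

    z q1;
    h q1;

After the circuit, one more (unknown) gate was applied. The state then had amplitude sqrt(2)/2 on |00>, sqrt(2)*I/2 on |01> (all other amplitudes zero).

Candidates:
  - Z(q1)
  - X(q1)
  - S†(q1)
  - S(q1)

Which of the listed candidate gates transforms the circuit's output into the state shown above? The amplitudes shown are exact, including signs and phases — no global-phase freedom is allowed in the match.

It was S(q1) that produced the state shown.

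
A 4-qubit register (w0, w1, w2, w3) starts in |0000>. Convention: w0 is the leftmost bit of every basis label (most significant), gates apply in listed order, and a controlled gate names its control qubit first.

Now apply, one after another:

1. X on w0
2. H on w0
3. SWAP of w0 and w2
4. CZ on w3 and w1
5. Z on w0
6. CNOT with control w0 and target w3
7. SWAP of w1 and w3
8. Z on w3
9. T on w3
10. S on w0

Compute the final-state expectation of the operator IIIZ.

The expectation value of IIIZ is 1.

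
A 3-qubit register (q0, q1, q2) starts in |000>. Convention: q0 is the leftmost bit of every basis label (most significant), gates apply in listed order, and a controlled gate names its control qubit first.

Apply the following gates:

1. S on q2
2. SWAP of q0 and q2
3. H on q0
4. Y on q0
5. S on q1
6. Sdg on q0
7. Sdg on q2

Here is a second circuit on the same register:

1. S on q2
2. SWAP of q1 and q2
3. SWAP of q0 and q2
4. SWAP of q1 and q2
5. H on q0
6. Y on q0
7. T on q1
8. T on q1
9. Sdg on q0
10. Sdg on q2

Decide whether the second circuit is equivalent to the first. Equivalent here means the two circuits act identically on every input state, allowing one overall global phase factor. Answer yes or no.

No: there is an input state on which the two circuits produce genuinely different outputs (not merely differing by a phase).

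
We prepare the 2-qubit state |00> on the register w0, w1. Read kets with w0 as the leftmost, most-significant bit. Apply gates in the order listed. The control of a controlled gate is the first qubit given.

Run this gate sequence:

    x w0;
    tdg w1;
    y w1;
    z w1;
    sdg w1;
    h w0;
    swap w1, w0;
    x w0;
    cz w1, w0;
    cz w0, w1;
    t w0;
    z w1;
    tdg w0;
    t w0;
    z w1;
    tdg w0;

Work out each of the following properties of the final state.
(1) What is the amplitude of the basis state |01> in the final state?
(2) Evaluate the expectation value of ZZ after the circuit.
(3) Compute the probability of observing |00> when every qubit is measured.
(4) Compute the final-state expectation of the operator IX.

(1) The amplitude on |01> is sqrt(2)/2.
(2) The expectation value of ZZ is 0.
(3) Outcome |00> occurs with probability 1/2.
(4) In the final state, IX has expectation -1.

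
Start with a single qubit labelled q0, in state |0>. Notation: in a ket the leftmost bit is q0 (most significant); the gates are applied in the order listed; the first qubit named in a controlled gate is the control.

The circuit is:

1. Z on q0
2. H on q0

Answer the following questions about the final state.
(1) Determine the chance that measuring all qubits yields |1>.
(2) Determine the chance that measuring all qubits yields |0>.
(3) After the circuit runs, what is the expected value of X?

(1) A full measurement returns |1> with probability 1/2.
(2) Outcome |0> occurs with probability 1/2.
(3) The expectation value of X is 1.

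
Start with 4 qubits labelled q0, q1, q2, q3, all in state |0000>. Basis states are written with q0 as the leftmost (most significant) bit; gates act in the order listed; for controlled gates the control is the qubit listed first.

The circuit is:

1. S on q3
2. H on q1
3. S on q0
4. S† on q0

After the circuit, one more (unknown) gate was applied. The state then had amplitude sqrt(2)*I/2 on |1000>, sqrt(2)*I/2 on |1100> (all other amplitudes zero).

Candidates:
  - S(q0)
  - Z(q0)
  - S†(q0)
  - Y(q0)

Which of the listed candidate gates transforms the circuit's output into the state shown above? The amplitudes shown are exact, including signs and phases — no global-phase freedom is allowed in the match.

It was Y(q0) that produced the state shown. Key observation: the block from step 3 through step 4 cancels to the identity and can be dropped.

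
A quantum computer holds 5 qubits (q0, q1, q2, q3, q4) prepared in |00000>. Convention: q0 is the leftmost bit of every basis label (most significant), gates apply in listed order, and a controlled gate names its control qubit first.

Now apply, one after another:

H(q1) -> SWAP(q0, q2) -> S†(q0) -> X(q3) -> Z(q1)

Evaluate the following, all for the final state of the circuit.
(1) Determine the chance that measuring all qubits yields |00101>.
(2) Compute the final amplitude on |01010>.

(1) The probability of measuring |00101> is 0.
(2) The amplitude on |01010> is -sqrt(2)/2.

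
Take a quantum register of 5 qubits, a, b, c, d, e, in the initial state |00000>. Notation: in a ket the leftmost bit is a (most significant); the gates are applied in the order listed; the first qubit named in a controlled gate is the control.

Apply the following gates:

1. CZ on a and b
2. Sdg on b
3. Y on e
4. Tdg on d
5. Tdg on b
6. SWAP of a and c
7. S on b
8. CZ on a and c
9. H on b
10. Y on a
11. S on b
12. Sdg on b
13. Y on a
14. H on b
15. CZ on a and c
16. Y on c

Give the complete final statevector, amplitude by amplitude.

After the circuit, the state carries amplitude -1 on |00101>, and 0 on every other basis state. Key observation: the block from step 8 through step 15 cancels to the identity and can be dropped.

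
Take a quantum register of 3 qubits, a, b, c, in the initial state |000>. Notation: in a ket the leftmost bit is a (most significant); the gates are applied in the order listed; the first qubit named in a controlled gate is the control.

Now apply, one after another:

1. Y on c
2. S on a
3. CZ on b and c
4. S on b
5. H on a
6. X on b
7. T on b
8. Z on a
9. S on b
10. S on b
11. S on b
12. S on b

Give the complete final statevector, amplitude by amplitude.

After the circuit, the state carries amplitude sqrt(2)*exp(3*I*pi/4)/2 on |011>, -sqrt(2)*exp(3*I*pi/4)/2 on |111>, and 0 on every other basis state. Key observation: the block from step 9 through step 12 cancels to the identity and can be dropped.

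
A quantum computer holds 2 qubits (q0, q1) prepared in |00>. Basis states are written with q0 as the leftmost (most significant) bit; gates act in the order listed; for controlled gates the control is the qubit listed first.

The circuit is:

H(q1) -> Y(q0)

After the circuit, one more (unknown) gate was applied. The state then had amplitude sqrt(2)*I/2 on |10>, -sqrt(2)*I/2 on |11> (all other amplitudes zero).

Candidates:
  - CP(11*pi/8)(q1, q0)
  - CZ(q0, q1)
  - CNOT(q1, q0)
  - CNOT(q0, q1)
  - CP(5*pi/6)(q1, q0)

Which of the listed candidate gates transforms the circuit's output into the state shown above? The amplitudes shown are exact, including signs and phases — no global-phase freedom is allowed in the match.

It was CZ(q0, q1) that produced the state shown.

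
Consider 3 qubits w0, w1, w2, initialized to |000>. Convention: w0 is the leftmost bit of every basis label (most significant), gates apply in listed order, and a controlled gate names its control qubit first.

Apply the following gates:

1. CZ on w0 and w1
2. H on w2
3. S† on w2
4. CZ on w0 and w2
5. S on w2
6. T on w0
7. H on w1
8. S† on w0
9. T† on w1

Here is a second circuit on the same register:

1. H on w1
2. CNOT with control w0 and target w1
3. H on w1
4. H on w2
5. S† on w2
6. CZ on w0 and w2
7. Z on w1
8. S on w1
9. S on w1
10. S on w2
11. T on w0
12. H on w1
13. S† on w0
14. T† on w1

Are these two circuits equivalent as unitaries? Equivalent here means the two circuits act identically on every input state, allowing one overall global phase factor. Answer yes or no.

Yes — the two circuits implement the same unitary up to a global phase.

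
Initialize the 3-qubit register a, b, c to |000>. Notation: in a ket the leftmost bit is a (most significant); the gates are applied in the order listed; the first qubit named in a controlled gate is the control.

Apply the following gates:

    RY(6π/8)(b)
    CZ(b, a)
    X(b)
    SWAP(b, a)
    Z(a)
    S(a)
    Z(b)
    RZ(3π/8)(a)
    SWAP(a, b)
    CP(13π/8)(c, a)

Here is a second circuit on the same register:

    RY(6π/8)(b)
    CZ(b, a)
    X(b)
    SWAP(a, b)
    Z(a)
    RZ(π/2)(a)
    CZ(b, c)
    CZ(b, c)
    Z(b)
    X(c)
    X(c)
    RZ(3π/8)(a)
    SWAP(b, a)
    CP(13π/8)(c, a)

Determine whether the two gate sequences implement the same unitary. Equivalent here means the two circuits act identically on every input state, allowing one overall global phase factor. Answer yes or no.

Yes, they are equivalent — the unitaries differ by at most a global phase.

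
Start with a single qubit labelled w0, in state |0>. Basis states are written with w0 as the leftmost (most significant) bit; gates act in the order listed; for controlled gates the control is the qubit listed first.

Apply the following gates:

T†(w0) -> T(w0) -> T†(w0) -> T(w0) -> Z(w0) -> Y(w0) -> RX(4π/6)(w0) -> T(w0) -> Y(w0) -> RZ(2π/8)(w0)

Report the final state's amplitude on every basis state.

The final amplitudes are exp(I*pi/8)/2 on |0>, sqrt(3)*exp(5*I*pi/8)/2 on |1>. Key observation: gates 1-4 undo each other exactly, leaving only the rest of the circuit to track.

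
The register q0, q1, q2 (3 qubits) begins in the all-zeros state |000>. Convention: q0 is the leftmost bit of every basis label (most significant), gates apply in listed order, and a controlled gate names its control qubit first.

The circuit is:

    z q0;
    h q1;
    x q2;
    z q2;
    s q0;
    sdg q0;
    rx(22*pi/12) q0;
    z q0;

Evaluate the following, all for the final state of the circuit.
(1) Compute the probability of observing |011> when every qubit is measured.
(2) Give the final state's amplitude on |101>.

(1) Outcome |011> occurs with probability sqrt(3)/8 + 1/4. Key observation: the block from step 5 through step 6 cancels to the identity and can be dropped.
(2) |101> carries amplitude I*(1 - sqrt(3))/4 in the final state.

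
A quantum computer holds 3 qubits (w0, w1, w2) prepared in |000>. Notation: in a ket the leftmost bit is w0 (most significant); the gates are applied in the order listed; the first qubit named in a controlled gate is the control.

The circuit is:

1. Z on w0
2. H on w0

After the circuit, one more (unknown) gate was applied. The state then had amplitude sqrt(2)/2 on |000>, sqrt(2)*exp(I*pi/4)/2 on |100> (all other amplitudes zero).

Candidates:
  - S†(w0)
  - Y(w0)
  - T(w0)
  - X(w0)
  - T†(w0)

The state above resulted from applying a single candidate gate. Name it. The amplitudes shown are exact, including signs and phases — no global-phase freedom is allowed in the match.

It was T(w0) that produced the state shown.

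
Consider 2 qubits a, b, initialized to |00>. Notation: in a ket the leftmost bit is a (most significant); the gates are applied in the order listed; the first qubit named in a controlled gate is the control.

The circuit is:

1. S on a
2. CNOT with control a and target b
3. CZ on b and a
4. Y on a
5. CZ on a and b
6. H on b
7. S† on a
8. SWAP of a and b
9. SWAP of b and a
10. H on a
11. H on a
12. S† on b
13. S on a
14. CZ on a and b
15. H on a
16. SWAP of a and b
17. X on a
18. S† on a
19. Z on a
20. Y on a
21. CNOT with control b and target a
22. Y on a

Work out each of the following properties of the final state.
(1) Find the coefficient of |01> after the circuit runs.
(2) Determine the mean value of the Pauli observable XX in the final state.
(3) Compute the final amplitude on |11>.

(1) The final state's coefficient on |01> equals -1/2.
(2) The observable XX averages to 1.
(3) The final state's coefficient on |11> equals -1/2.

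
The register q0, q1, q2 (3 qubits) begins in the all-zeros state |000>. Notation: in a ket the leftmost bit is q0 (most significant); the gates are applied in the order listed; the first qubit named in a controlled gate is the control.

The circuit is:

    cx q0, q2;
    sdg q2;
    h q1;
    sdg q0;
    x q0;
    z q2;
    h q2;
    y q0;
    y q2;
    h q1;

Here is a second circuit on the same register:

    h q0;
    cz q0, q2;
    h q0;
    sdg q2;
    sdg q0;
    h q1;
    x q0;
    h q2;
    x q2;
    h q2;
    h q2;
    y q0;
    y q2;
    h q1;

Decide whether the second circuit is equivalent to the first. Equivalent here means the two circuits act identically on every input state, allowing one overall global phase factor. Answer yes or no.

No, they are not equivalent — no single phase factor reconciles the two unitaries.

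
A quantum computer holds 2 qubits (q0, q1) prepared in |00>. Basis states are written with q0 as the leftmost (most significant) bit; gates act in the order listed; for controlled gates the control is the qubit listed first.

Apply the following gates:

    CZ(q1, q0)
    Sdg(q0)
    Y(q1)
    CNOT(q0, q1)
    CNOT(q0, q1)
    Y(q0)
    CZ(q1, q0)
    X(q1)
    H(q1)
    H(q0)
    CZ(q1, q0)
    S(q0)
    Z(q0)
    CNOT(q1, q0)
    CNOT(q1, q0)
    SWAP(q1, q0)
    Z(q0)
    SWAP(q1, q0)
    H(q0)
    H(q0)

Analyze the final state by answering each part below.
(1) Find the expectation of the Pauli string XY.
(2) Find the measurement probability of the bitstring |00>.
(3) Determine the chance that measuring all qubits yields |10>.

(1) In the final state, XY has expectation 1.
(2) Outcome |00> occurs with probability 1/4.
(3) The probability of measuring |10> is 1/4.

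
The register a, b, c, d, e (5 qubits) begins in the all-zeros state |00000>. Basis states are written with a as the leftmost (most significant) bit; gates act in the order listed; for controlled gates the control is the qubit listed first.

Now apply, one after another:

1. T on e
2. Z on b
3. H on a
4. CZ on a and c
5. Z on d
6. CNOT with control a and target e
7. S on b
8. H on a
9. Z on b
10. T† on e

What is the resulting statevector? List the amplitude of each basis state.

The resulting statevector has amplitude 1/2 on |00000>, -exp(3*I*pi/4)/2 on |00001>, 1/2 on |10000>, exp(3*I*pi/4)/2 on |10001>, and 0 on every other basis state.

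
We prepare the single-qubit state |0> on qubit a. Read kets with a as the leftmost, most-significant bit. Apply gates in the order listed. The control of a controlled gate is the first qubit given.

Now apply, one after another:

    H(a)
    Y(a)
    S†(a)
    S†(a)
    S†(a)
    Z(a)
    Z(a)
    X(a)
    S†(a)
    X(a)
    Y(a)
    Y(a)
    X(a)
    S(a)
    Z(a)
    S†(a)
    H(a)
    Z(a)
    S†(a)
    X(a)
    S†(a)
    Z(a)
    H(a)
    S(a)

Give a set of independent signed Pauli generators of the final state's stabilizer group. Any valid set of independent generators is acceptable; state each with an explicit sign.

The stabilizer group can be generated by +Y, among other valid generating sets.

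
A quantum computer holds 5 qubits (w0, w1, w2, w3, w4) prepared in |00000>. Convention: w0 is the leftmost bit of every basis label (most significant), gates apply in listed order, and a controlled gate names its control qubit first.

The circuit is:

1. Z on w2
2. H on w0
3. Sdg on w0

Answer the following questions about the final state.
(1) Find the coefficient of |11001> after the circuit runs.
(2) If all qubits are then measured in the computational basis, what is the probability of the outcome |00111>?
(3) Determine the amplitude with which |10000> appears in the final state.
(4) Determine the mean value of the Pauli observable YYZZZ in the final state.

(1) The final state's coefficient on |11001> equals 0.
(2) Outcome |00111> occurs with probability 0.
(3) The final state's coefficient on |10000> equals -sqrt(2)*I/2.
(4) The observable YYZZZ averages to 0.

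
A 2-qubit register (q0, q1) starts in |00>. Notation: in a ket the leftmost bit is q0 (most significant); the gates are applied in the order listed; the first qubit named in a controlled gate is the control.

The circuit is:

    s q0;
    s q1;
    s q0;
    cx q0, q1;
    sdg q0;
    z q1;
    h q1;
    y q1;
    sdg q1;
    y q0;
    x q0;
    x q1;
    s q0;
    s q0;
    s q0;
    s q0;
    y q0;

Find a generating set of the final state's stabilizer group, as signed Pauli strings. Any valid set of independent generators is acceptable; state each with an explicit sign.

One valid set of independent stabilizer generators is -IY, -ZI (any independent generating set of the same group is equally correct). Key observation: the block from step 13 through step 16 cancels to the identity and can be dropped.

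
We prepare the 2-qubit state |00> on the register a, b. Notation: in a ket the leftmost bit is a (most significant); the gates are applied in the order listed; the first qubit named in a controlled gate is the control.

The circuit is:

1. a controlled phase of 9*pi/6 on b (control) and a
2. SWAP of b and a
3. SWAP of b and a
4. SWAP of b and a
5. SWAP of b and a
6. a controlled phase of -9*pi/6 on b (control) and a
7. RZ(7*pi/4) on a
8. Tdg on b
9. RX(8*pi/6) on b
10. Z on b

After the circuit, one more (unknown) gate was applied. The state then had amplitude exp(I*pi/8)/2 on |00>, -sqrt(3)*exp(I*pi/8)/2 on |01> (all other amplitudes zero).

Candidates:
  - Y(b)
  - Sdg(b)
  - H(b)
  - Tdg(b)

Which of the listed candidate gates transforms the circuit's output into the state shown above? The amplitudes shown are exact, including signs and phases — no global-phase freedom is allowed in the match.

It was Sdg(b) that produced the state shown. Key observation: steps 1-6 multiply out to the identity, so the circuit reduces to the remaining gates.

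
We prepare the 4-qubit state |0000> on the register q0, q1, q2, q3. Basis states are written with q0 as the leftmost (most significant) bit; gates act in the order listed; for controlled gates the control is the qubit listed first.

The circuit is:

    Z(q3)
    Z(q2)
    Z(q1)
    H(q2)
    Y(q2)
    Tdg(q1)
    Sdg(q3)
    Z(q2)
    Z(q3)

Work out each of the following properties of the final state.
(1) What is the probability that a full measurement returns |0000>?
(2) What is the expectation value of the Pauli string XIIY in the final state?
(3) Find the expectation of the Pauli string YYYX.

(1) A full measurement returns |0000> with probability 1/2.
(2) The expectation value of XIIY is 0.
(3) In the final state, YYYX has expectation 0.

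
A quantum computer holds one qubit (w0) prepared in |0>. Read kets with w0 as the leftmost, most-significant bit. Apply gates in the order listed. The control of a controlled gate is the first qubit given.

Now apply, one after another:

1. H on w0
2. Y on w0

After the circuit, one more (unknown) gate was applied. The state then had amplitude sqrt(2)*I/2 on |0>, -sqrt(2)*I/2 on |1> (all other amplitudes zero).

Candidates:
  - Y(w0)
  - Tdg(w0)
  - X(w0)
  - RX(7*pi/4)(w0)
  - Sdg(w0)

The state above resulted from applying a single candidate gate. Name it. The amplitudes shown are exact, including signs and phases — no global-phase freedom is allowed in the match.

The applied gate was X(w0).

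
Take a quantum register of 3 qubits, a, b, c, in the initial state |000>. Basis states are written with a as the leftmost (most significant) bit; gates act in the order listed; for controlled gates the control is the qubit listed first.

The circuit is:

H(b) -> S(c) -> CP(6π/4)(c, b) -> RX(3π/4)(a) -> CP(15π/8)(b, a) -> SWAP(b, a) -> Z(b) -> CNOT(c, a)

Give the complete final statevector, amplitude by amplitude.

The resulting statevector has amplitude sqrt(4 - 2*sqrt(2))/4 on |000>, 0 on |001>, I*sqrt(2*sqrt(2) + 4)/4 on |010>, 0 on |011>, sqrt(4 - 2*sqrt(2))/4 on |100>, 0 on |101>, sqrt(2*sqrt(2) + 4)*exp(3*I*pi/8)/4 on |110>, 0 on |111>.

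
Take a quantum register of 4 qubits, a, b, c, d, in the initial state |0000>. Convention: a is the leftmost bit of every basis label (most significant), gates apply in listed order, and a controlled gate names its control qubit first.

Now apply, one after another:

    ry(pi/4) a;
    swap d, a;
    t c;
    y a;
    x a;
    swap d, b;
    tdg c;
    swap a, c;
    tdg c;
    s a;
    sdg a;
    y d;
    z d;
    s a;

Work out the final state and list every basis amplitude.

After the circuit, the state carries amplitude sqrt(sqrt(2) + 2)/2 on |0001>, sqrt(2 - sqrt(2))/2 on |0101>, and 0 on every other basis state. Key observation: steps 10-11 multiply out to the identity, so the circuit reduces to the remaining gates.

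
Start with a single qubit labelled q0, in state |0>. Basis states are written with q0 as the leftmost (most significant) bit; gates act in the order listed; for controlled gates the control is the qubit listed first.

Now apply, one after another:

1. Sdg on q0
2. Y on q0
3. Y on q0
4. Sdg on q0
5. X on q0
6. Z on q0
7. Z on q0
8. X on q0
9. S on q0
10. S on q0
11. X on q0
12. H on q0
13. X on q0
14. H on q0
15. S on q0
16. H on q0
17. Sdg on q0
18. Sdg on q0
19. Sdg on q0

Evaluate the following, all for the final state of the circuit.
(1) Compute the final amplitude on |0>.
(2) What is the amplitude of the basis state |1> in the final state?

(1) |0> carries amplitude -sqrt(2)*I/2 in the final state.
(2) The final state's coefficient on |1> equals -sqrt(2)/2.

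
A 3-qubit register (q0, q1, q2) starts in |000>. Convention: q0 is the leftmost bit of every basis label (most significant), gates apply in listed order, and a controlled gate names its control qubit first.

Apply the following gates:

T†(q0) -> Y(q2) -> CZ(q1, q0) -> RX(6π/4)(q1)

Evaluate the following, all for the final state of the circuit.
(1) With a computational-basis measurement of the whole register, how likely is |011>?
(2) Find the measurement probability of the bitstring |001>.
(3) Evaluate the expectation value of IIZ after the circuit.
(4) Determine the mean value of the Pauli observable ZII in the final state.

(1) The probability of measuring |011> is 1/2.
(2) A full measurement returns |001> with probability 1/2.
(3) The expectation value of IIZ is -1.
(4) In the final state, ZII has expectation 1.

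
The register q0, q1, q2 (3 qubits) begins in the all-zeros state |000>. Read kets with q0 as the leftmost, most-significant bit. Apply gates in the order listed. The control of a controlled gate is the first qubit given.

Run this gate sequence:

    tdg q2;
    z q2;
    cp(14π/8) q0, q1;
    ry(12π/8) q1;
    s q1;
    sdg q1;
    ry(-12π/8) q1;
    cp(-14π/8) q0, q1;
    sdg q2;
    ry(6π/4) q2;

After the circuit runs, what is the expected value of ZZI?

In the final state, ZZI has expectation 1. Key observation: steps 3-8 multiply out to the identity, so the circuit reduces to the remaining gates.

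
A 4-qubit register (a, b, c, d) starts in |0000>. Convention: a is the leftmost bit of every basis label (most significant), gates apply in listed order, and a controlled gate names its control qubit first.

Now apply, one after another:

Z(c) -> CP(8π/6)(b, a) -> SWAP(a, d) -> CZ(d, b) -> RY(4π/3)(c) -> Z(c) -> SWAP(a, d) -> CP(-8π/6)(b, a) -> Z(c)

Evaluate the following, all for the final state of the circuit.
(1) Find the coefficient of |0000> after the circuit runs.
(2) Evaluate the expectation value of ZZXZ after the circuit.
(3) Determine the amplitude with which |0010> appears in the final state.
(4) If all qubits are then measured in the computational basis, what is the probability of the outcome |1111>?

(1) The final state's coefficient on |0000> equals -1/2.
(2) In the final state, ZZXZ has expectation -sqrt(3)/2.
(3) The final state's coefficient on |0010> equals sqrt(3)/2.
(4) The probability of measuring |1111> is 0.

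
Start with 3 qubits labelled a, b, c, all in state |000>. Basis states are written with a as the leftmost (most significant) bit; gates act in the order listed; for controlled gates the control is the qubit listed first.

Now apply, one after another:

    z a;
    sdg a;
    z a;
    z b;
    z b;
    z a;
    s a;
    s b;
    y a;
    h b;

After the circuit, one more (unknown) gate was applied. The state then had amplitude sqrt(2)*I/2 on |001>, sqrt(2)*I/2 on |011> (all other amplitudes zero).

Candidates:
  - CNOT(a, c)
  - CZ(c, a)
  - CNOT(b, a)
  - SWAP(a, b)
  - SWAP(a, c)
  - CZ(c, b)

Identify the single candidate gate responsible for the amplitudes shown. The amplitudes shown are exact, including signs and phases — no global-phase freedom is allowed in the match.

The applied gate was SWAP(a, c). Key observation: steps 2-7 multiply out to the identity, so the circuit reduces to the remaining gates.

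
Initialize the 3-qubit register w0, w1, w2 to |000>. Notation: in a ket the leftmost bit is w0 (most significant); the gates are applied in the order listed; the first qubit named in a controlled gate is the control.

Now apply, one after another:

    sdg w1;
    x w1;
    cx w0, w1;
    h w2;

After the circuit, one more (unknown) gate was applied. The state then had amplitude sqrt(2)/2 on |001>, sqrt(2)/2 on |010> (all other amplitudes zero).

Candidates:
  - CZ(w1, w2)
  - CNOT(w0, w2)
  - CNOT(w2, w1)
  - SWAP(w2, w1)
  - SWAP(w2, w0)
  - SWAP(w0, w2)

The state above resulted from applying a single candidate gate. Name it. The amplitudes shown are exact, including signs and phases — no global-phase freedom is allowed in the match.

It was CNOT(w2, w1) that produced the state shown.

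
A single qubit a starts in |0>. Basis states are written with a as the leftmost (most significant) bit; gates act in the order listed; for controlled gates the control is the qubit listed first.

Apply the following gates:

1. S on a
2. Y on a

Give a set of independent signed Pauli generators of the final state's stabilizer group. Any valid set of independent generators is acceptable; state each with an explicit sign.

The stabilizer group can be generated by -Z, among other valid generating sets.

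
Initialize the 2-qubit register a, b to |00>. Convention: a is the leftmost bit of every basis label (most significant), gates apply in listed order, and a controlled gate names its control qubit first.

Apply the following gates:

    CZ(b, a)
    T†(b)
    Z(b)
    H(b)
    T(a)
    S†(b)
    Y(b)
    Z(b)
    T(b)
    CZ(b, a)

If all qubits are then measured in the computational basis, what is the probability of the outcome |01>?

Outcome |01> occurs with probability 1/2.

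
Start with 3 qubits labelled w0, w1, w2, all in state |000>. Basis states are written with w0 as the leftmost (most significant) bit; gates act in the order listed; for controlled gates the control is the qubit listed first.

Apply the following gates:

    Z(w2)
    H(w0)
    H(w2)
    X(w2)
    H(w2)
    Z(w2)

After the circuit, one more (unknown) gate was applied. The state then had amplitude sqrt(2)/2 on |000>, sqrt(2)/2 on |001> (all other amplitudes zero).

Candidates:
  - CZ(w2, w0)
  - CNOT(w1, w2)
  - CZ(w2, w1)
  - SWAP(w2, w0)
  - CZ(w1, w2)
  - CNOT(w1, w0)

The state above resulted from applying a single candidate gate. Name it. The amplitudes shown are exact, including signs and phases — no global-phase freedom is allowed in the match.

The applied gate was SWAP(w2, w0). Key observation: gates 3-6 undo each other exactly, leaving only the rest of the circuit to track.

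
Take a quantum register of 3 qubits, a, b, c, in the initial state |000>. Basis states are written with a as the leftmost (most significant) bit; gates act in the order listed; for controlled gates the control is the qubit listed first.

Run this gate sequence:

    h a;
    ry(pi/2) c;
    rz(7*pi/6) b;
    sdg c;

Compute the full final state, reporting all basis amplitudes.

The resulting statevector has amplitude -exp(5*I*pi/12)/2 on |000>, exp(11*I*pi/12)/2 on |001>, 0 on |010>, 0 on |011>, -exp(5*I*pi/12)/2 on |100>, exp(11*I*pi/12)/2 on |101>, 0 on |110>, 0 on |111>.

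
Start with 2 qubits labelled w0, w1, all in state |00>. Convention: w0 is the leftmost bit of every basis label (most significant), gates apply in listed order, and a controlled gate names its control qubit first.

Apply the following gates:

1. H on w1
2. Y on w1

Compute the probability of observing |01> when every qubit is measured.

A full measurement returns |01> with probability 1/2.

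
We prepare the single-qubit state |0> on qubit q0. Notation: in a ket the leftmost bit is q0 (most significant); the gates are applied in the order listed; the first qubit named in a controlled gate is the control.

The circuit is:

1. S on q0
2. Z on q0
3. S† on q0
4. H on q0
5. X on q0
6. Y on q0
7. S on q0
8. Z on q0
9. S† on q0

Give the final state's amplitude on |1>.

The final state's coefficient on |1> equals -sqrt(2)*I/2.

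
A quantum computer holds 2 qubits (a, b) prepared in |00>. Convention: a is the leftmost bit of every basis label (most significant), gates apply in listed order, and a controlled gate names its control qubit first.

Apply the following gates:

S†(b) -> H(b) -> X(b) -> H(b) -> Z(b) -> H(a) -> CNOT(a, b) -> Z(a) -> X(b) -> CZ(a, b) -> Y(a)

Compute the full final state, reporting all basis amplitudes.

The resulting statevector has amplitude sqrt(2)*I/2 on |00>, 0 on |01>, 0 on |10>, sqrt(2)*I/2 on |11>.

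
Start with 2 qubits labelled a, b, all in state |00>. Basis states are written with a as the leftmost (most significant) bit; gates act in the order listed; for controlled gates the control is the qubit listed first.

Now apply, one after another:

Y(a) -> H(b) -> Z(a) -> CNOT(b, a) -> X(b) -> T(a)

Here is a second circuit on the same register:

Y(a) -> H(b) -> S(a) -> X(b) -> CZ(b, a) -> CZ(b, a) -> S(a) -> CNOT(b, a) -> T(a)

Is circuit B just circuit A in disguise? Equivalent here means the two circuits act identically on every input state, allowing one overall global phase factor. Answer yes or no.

No: there is an input state on which the two circuits produce genuinely different outputs (not merely differing by a phase).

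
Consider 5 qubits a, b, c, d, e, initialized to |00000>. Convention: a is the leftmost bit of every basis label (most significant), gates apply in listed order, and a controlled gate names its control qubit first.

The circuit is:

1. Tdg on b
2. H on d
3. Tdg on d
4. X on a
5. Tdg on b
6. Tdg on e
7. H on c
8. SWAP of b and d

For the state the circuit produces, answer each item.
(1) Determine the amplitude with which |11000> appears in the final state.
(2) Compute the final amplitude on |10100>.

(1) The amplitude on |11000> is -exp(3*I*pi/4)/2.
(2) The final state's coefficient on |10100> equals 1/2.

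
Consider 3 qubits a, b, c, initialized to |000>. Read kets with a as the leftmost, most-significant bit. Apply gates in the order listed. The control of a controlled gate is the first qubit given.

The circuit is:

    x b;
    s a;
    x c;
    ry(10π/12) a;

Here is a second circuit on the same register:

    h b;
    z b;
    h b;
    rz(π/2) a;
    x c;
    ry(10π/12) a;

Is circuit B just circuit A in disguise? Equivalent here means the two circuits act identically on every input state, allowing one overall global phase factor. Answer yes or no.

Yes: on every input state the two circuits agree up to one overall phase factor.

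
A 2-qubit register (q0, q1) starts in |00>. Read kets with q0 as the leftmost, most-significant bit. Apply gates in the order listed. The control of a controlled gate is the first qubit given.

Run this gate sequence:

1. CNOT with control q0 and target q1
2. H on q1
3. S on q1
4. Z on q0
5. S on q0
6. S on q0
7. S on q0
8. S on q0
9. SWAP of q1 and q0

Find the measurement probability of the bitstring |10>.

A full measurement returns |10> with probability 1/2. Key observation: steps 5-8 multiply out to the identity, so the circuit reduces to the remaining gates.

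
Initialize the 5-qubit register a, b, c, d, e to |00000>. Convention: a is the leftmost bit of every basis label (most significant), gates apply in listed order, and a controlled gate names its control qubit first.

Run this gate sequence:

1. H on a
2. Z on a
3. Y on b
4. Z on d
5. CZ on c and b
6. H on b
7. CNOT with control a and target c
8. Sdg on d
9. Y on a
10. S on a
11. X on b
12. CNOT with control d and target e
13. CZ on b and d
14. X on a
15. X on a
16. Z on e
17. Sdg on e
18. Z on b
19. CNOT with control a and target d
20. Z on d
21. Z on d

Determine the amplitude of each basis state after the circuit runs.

The final amplitudes are 1/2 on |00100>, 1/2 on |01100>, I/2 on |10010>, I/2 on |11010>, and 0 on every other basis state. Key observation: steps 14-15 multiply out to the identity, so the circuit reduces to the remaining gates.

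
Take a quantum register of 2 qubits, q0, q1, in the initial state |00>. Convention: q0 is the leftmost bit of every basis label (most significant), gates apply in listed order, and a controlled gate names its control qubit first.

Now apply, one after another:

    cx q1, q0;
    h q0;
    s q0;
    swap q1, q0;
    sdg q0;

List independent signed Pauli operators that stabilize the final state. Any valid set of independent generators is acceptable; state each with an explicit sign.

One valid set of independent stabilizer generators is +IY, +ZI (any independent generating set of the same group is equally correct).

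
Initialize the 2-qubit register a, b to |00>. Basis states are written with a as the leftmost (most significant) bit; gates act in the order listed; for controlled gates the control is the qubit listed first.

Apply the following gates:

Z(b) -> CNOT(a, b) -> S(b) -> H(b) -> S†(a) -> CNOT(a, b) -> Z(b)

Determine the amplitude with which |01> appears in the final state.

|01> carries amplitude -sqrt(2)/2 in the final state.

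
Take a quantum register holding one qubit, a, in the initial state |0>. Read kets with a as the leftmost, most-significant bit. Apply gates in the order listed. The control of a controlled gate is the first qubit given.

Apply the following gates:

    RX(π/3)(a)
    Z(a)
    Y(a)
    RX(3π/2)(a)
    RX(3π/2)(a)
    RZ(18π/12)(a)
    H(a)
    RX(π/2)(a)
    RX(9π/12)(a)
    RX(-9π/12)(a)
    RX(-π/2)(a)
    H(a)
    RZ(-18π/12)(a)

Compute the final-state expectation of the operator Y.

The expectation value of Y is -sqrt(3)/2. Key observation: gates 6-13 undo each other exactly, leaving only the rest of the circuit to track.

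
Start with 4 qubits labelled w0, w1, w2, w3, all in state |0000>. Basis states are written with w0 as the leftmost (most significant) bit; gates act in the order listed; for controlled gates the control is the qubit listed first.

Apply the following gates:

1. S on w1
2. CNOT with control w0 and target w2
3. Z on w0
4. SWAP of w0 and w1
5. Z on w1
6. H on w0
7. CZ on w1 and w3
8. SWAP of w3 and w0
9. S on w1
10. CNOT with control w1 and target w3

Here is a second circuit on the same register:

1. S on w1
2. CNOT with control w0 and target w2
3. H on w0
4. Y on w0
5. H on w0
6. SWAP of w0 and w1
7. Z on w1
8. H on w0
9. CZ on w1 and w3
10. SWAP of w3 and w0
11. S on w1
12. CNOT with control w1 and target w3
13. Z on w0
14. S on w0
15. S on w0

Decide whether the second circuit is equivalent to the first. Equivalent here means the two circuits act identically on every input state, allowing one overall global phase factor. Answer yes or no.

No: there is an input state on which the two circuits produce genuinely different outputs (not merely differing by a phase).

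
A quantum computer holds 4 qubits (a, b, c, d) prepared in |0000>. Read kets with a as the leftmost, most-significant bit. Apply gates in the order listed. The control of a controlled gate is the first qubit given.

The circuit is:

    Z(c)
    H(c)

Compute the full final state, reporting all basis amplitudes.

The final amplitudes are sqrt(2)/2 on |0000>, sqrt(2)/2 on |0010>, and 0 on every other basis state.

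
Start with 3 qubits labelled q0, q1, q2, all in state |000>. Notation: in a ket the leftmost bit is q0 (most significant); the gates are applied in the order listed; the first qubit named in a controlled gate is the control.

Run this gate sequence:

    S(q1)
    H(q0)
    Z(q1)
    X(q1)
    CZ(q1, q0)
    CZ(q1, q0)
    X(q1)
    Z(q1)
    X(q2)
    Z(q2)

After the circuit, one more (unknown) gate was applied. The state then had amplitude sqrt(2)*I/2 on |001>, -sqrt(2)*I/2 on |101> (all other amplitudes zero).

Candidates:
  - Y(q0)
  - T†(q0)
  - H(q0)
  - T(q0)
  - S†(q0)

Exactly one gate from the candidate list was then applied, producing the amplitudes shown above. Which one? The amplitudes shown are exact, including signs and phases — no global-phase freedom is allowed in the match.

It was Y(q0) that produced the state shown. Key observation: steps 3-8 multiply out to the identity, so the circuit reduces to the remaining gates.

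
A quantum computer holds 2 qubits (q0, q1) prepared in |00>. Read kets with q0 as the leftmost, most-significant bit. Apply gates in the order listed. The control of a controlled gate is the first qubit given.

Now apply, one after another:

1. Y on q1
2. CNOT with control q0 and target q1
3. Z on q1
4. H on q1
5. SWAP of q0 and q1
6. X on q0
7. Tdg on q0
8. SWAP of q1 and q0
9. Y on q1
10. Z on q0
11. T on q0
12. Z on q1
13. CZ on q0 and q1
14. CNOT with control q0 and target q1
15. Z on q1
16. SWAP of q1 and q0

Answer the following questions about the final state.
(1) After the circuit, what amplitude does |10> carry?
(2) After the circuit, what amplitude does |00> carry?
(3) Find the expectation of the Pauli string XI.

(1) The amplitude on |10> is -sqrt(2)/2.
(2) |00> carries amplitude sqrt(2)*exp(3*I*pi/4)/2 in the final state.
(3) The observable XI averages to sqrt(2)/2.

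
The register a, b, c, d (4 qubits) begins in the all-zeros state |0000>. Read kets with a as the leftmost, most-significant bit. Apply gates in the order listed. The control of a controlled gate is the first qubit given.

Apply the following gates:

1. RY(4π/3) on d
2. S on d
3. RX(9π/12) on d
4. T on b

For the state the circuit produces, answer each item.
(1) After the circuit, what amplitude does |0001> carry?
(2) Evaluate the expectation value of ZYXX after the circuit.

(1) The final state's coefficient on |0001> equals I*sqrt(6 - 3*sqrt(2))/4 + I*sqrt(sqrt(2) + 2)/4.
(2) The observable ZYXX averages to 0.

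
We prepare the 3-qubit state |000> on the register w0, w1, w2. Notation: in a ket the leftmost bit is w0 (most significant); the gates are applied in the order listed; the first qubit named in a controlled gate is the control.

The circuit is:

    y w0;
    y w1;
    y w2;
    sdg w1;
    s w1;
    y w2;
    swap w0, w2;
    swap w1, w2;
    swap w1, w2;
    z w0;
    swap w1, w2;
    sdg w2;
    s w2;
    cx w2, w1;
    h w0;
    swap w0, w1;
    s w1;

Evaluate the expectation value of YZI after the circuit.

The observable YZI averages to 0. Key observation: steps 3-6 multiply out to the identity, so the circuit reduces to the remaining gates.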